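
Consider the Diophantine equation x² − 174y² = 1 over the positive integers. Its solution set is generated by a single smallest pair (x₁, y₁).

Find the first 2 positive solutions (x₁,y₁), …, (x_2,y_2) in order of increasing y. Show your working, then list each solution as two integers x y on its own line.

1451 110
4210801 319220

√174 → a₀=13, period (5,4,5,26); ℓ=4 even so k=3
a_0=13:  p_0=13·1+0=13,  q_0=13·0+1=1
…
a_2=4:  p_2=4·66+13=277,  q_2=4·5+1=21
a_3=5:  p_3=5·277+66=1451,  q_3=5·21+5=110
→ (1451, 110).  Check: 1451²=2105401, 174·110²=2105400, difference 1.
k=2:  x_2 = 1451·1451+174·110·110 = 4210801,  y_2 = 1451·110+110·1451 = 319220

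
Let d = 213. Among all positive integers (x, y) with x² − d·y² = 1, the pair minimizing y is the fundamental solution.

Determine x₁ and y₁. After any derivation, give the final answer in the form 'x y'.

d=213: √d = [14; 1,1,2,6,1,8,1,6,2,1,1,28] (ℓ=12, even), read p_11/q_11
step 0: (14, 1)  from 14·(1,0) + (0,1)
step 1: (15, 1)  from 1·(14,1) + (1,0)
…
step 3: (73, 5)  from 2·(29,2) + (15,1)
step 4: (467, 32)  from 6·(73,5) + (29,2)
…
step 10: (115574, 7919)  from 1·(78825,5401) + (36749,2518)
step 11: (194399, 13320)  from 1·(115574,7919) + (78825,5401)
(x₁, y₁) = (194399, 13320);  194399² − 213·13320² = 1 ✓

194399 13320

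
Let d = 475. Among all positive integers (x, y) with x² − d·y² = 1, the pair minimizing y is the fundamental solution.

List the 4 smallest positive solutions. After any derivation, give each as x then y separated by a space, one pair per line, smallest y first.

d=475: √d = [21; 1,3,1,6,2,6,1,3,1,42] (ℓ=10, even), read p_9/q_9
step 0: (21, 1)  from 21·(1,0) + (0,1)
step 1: (22, 1)  from 1·(21,1) + (1,0)
…
step 3: (109, 5)  from 1·(87,4) + (22,1)
…
step 5: (1591, 73)  from 2·(741,34) + (109,5)
step 6: (10287, 472)  from 6·(1591,73) + (741,34)
step 7: (11878, 545)  from 1·(10287,472) + (1591,73)
step 8: (45921, 2107)  from 3·(11878,545) + (10287,472)
step 9: (57799, 2652)  from 1·(45921,2107) + (11878,545)
(x₁, y₁) = (57799, 2652);  57799² − 475·2652² = 1 ✓
(57799+2652√475)^2 = 6681448801 + 306565896√475
(57799+2652√475)^3 = 772362118440199 + 35438404443156√475
(57799+2652√475)^4 = 89283516160768675201 + 4096608676513381392√475

57799 2652
6681448801 306565896
772362118440199 35438404443156
89283516160768675201 4096608676513381392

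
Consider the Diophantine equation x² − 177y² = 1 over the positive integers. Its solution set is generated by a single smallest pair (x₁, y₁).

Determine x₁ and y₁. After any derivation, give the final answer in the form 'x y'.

62423 4692

d=177: √d = [13; 3,3,2,8,2,3,3,26] (ℓ=8, even), read p_7/q_7
i=0: a=13 ⇒ p=13, q=1
…
i=5: a=2 ⇒ p=5468, q=411
i=6: a=3 ⇒ p=18985, q=1427
i=7: a=3 ⇒ p=62423, q=4692
→ (62423, 4692).  Check: 62423²=3896630929, 177·4692²=3896630928, difference 1.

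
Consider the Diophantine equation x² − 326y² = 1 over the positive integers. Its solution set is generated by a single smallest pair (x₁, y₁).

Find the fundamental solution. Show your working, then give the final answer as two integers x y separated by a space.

325 18

√326 = [18; 18,36, …], period ℓ=2 (even) → k=1
a_0=18:  p_0=18·1+0=18,  q_0=18·0+1=1
a_1=18:  p_1=18·18+1=325,  q_1=18·1+0=18
→ (325, 18).  Check: 325²=105625, 326·18²=105624, difference 1.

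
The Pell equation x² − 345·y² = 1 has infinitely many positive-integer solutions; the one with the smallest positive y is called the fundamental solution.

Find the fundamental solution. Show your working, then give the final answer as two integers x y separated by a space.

6761 364

√345 → a₀=18, period (1,1,2,1,6,1,2,1,1,36); ℓ=10 even so k=9
k=0  a_k=18  p_k/q_k = 18/1
k=1  a_k=1  p_k/q_k = 19/1
…
k=5  a_k=6  p_k/q_k = 873/47
…
k=8  a_k=1  p_k/q_k = 3882/209
k=9  a_k=1  p_k/q_k = 6761/364
(x₁, y₁) = (6761, 364);  6761² − 345·364² = 1 ✓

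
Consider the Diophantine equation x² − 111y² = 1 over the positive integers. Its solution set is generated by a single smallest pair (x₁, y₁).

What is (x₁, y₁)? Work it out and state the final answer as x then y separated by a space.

295 28

√111 → a₀=10, period (1,1,6,1,1,20); ℓ=6 even so k=5
step 0: (10, 1)  from 10·(1,0) + (0,1)
step 1: (11, 1)  from 1·(10,1) + (1,0)
…
step 3: (137, 13)  from 6·(21,2) + (11,1)
step 4: (158, 15)  from 1·(137,13) + (21,2)
step 5: (295, 28)  from 1·(158,15) + (137,13)
(x₁, y₁) = (295, 28);  295² − 111·28² = 1 ✓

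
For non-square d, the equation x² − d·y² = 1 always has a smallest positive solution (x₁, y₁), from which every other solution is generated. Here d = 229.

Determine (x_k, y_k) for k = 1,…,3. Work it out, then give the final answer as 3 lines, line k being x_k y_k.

5848201 386460
68402909872801 4520191516920
800067931842043513801 52869977098885735380

√229 → a₀=15, period (7,1,1,7,30); ℓ=5 odd so k=9
step 0: (15, 1)  from 15·(1,0) + (0,1)
…
step 2: (121, 8)  from 1·(106,7) + (15,1)
step 3: (227, 15)  from 1·(121,8) + (106,7)
step 4: (1710, 113)  from 7·(227,15) + (121,8)
step 5: (51527, 3405)  from 30·(1710,113) + (227,15)
step 6: (362399, 23948)  from 7·(51527,3405) + (1710,113)
step 7: (413926, 27353)  from 1·(362399,23948) + (51527,3405)
step 8: (776325, 51301)  from 1·(413926,27353) + (362399,23948)
step 9: (5848201, 386460)  from 7·(776325,51301) + (413926,27353)
fundamental: x₁=5848201, y₁=386460  (since 34201454936401 − 229·149351331600 = 1)
(5848201+386460√229)^2 = 68402909872801 + 4520191516920√229
(5848201+386460√229)^3 = 800067931842043513801 + 52869977098885735380√229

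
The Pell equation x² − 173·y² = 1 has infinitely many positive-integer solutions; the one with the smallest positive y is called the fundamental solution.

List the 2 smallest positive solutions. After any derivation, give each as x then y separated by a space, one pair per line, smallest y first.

2499849 190060
12498490045601 950242601880

[13; 6,1,1,6,26] for √173; ℓ=5 ⇒ convergent index 9
i=0: a=13 ⇒ p=13, q=1
…
i=2: a=1 ⇒ p=92, q=7
i=3: a=1 ⇒ p=171, q=13
i=4: a=6 ⇒ p=1118, q=85
i=5: a=26 ⇒ p=29239, q=2223
…
i=7: a=1 ⇒ p=205791, q=15646
i=8: a=1 ⇒ p=382343, q=29069
i=9: a=6 ⇒ p=2499849, q=190060
(x₁, y₁) = (2499849, 190060);  2499849² − 173·190060² = 1 ✓
n=2: (2499849,190060)∘(2499849,190060) = (2499849·2499849+173·190060·190060, 2499849·190060+190060·2499849) = (12498490045601,950242601880)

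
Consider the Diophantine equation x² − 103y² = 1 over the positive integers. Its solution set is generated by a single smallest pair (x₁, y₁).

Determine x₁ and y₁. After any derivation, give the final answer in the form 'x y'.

√103 → a₀=10, period (6,1,2,1,1,9,1,1,2,1,6,20); ℓ=12 even so k=11
k=0  a_k=10  p_k/q_k = 10/1
k=1  a_k=6  p_k/q_k = 61/6
k=2  a_k=1  p_k/q_k = 71/7
k=3  a_k=2  p_k/q_k = 203/20
…
k=5  a_k=1  p_k/q_k = 477/47
…
k=7  a_k=1  p_k/q_k = 5044/497
k=8  a_k=1  p_k/q_k = 9611/947
k=9  a_k=2  p_k/q_k = 24266/2391
k=10  a_k=1  p_k/q_k = 33877/3338
k=11  a_k=6  p_k/q_k = 227528/22419
→ (227528, 22419).  Check: 227528²=51768990784, 103·22419²=51768990783, difference 1.

227528 22419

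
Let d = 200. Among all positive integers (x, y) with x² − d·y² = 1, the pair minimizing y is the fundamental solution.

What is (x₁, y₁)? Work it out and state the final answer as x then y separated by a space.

[14; 7,28] for √200; ℓ=2 ⇒ convergent index 1
a_0=14:  p_0=14·1+0=14,  q_0=14·0+1=1
a_1=7:  p_1=7·14+1=99,  q_1=7·1+0=7
(x₁, y₁) = (99, 7);  99² − 200·7² = 1 ✓

99 7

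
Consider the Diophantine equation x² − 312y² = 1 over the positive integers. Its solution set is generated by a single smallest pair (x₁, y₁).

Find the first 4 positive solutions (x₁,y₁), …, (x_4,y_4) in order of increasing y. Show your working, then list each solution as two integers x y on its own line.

√312 = [17; 1,1,1,34, …], period ℓ=4 (even) → k=3
step 0: (17, 1)  from 17·(1,0) + (0,1)
…
step 2: (35, 2)  from 1·(18,1) + (17,1)
step 3: (53, 3)  from 1·(35,2) + (18,1)
fundamental: x₁=53, y₁=3  (since 2809 − 312·9 = 1)
n=2: (53,3)∘(53,3) = (53·53+312·3·3, 53·3+3·53) = (5617,318)
n=3: (5617,318)∘(53,3) = (53·5617+312·3·318, 53·318+3·5617) = (595349,33705)
n=4: (595349,33705)∘(53,3) = (53·595349+312·3·33705, 53·33705+3·595349) = (63101377,3572412)

53 3
5617 318
595349 33705
63101377 3572412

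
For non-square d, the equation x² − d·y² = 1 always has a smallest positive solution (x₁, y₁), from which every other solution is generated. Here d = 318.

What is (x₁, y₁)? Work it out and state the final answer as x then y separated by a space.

d=318: √d = [17; 1,4,1,34] (ℓ=4, even), read p_3/q_3
i=0: a=17 ⇒ p=17, q=1
i=1: a=1 ⇒ p=18, q=1
i=2: a=4 ⇒ p=89, q=5
i=3: a=1 ⇒ p=107, q=6
→ (107, 6).  Check: 107²=11449, 318·6²=11448, difference 1.

107 6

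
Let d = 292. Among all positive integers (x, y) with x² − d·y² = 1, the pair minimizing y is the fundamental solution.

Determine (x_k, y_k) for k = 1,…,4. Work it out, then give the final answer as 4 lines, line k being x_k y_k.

√292 → a₀=17, period (11,2,1,3,8,3,1,2,11,34); ℓ=10 even so k=9
a_0=17:  p_0=17·1+0=17,  q_0=17·0+1=1
a_1=11:  p_1=11·17+1=188,  q_1=11·1+0=11
a_2=2:  p_2=2·188+17=393,  q_2=2·11+1=23
a_3=1:  p_3=1·393+188=581,  q_3=1·23+11=34
a_4=3:  p_4=3·581+393=2136,  q_4=3·34+23=125
…
a_6=3:  p_6=3·17669+2136=55143,  q_6=3·1034+125=3227
a_7=1:  p_7=1·55143+17669=72812,  q_7=1·3227+1034=4261
a_8=2:  p_8=2·72812+55143=200767,  q_8=2·4261+3227=11749
a_9=11:  p_9=11·200767+72812=2281249,  q_9=11·11749+4261=133500
fundamental: x₁=2281249, y₁=133500  (since 5204097000001 − 292·17822250000 = 1)
(x_2, y_2) = (2281249·2281249 + 292·133500·133500, 2281249·133500 + 133500·2281249) = (10408194000001, 609093483000)
(x_3, y_3) = (2281249·10408194000001 + 292·133500·609093483000, 2281249·609093483000 + 133500·10408194000001) = (47487364308614281249, 2778987798000400500)
(x_4, y_4) = (2281249·47487364308614281249 + 292·133500·2778987798000400500, 2281249·2778987798000400500 + 133500·47487364308614281249) = (216661004683313632776000001, 12679126270400622186966000)

2281249 133500
10408194000001 609093483000
47487364308614281249 2778987798000400500
216661004683313632776000001 12679126270400622186966000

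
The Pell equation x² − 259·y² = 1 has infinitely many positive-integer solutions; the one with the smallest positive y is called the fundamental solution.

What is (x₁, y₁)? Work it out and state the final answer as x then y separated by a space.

√259 = [16; 10,1,2,3,4,3,2,1,10,32, …], period ℓ=10 (even) → k=9
k=0  a_k=16  p_k/q_k = 16/1
k=1  a_k=10  p_k/q_k = 161/10
k=2  a_k=1  p_k/q_k = 177/11
k=3  a_k=2  p_k/q_k = 515/32
k=4  a_k=3  p_k/q_k = 1722/107
k=5  a_k=4  p_k/q_k = 7403/460
k=6  a_k=3  p_k/q_k = 23931/1487
…
k=8  a_k=1  p_k/q_k = 79196/4921
k=9  a_k=10  p_k/q_k = 847225/52644
→ (847225, 52644).  Check: 847225²=717790200625, 259·52644²=717790200624, difference 1.

847225 52644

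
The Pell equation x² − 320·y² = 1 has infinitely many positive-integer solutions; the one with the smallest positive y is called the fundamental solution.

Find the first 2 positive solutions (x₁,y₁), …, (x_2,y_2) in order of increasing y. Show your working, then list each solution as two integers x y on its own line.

161 9
51841 2898

d=320: √d = [17; 1,7,1,34] (ℓ=4, even), read p_3/q_3
i=0: a=17 ⇒ p=17, q=1
…
i=2: a=7 ⇒ p=143, q=8
i=3: a=1 ⇒ p=161, q=9
→ (161, 9).  Check: 161²=25921, 320·9²=25920, difference 1.
n=2: (161,9)∘(161,9) = (161·161+320·9·9, 161·9+9·161) = (51841,2898)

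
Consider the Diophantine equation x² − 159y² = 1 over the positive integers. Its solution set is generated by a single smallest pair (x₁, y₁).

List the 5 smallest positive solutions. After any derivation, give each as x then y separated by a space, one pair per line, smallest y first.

1324 105
3505951 278040
9283756924 736249815
24583384828801 1949589232080
65096793742908124 5162511550298025

√159 → a₀=12, period (1,1,1,1,3,1,1,1,1,24); ℓ=10 even so k=9
step 0: (12, 1)  from 12·(1,0) + (0,1)
step 1: (13, 1)  from 1·(12,1) + (1,0)
…
step 7: (517, 41)  from 1·(290,23) + (227,18)
step 8: (807, 64)  from 1·(517,41) + (290,23)
step 9: (1324, 105)  from 1·(807,64) + (517,41)
fundamental: x₁=1324, y₁=105  (since 1752976 − 159·11025 = 1)
n=2: (1324,105)∘(1324,105) = (1324·1324+159·105·105, 1324·105+105·1324) = (3505951,278040)
n=3: (3505951,278040)∘(1324,105) = (1324·3505951+159·105·278040, 1324·278040+105·3505951) = (9283756924,736249815)
n=4: (9283756924,736249815)∘(1324,105) = (1324·9283756924+159·105·736249815, 1324·736249815+105·9283756924) = (24583384828801,1949589232080)
n=5: (24583384828801,1949589232080)∘(1324,105) = (1324·24583384828801+159·105·1949589232080, 1324·1949589232080+105·24583384828801) = (65096793742908124,5162511550298025)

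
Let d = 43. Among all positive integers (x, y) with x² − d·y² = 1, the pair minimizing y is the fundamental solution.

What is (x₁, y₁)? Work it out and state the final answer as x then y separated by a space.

d=43: √d = [6; 1,1,3,1,5,1,3,1,1,12] (ℓ=10, even), read p_9/q_9
step 0: (6, 1)  from 6·(1,0) + (0,1)
…
step 4: (59, 9)  from 1·(46,7) + (13,2)
…
step 7: (1541, 235)  from 3·(400,61) + (341,52)
step 8: (1941, 296)  from 1·(1541,235) + (400,61)
step 9: (3482, 531)  from 1·(1941,296) + (1541,235)
→ (3482, 531).  Check: 3482²=12124324, 43·531²=12124323, difference 1.

3482 531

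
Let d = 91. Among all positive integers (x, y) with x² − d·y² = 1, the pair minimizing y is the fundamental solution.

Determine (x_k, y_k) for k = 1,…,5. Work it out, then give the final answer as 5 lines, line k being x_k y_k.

1574 165
4954951 519420
15598184174 1635133995
49103078824801 5147401296840
154576476542289374 16204017647318325

[9; 1,1,5,1,5,1,1,18] for √91; ℓ=8 ⇒ convergent index 7
step 0: (9, 1)  from 9·(1,0) + (0,1)
…
step 2: (19, 2)  from 1·(10,1) + (9,1)
step 3: (105, 11)  from 5·(19,2) + (10,1)
step 4: (124, 13)  from 1·(105,11) + (19,2)
step 5: (725, 76)  from 5·(124,13) + (105,11)
step 6: (849, 89)  from 1·(725,76) + (124,13)
step 7: (1574, 165)  from 1·(849,89) + (725,76)
→ (1574, 165).  Check: 1574²=2477476, 91·165²=2477475, difference 1.
(x_2, y_2) = (1574·1574 + 91·165·165, 1574·165 + 165·1574) = (4954951, 519420)
(x_3, y_3) = (1574·4954951 + 91·165·519420, 1574·519420 + 165·4954951) = (15598184174, 1635133995)
(x_4, y_4) = (1574·15598184174 + 91·165·1635133995, 1574·1635133995 + 165·15598184174) = (49103078824801, 5147401296840)
(x_5, y_5) = (1574·49103078824801 + 91·165·5147401296840, 1574·5147401296840 + 165·49103078824801) = (154576476542289374, 16204017647318325)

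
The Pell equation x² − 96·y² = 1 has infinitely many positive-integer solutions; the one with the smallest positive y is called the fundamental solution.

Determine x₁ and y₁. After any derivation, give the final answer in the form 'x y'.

49 5

√96 → a₀=9, period (1,3,1,18); ℓ=4 even so k=3
a_0=9:  p_0=9·1+0=9,  q_0=9·0+1=1
…
a_2=3:  p_2=3·10+9=39,  q_2=3·1+1=4
a_3=1:  p_3=1·39+10=49,  q_3=1·4+1=5
fundamental: x₁=49, y₁=5  (since 2401 − 96·25 = 1)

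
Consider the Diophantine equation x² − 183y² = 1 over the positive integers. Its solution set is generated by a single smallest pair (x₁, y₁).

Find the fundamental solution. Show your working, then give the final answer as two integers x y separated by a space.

487 36

√183 = [13; 1,1,8,1,1,26, …], period ℓ=6 (even) → k=5
k=0  a_k=13  p_k/q_k = 13/1
…
k=2  a_k=1  p_k/q_k = 27/2
k=3  a_k=8  p_k/q_k = 230/17
k=4  a_k=1  p_k/q_k = 257/19
k=5  a_k=1  p_k/q_k = 487/36
(x₁, y₁) = (487, 36);  487² − 183·36² = 1 ✓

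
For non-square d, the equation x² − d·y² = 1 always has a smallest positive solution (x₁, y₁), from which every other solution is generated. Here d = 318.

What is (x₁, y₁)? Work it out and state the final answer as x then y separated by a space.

√318 = [17; 1,4,1,34, …], period ℓ=4 (even) → k=3
a_0=17:  p_0=17·1+0=17,  q_0=17·0+1=1
…
a_2=4:  p_2=4·18+17=89,  q_2=4·1+1=5
a_3=1:  p_3=1·89+18=107,  q_3=1·5+1=6
fundamental: x₁=107, y₁=6  (since 11449 − 318·36 = 1)

107 6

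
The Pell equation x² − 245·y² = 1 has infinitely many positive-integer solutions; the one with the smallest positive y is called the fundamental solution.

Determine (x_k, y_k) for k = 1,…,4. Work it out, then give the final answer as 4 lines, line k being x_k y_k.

√245 = [15; 1,1,1,7,6,7,1,1,1,30, …], period ℓ=10 (even) → k=9
step 0: (15, 1)  from 15·(1,0) + (0,1)
step 1: (16, 1)  from 1·(15,1) + (1,0)
step 2: (31, 2)  from 1·(16,1) + (15,1)
step 3: (47, 3)  from 1·(31,2) + (16,1)
step 4: (360, 23)  from 7·(47,3) + (31,2)
step 5: (2207, 141)  from 6·(360,23) + (47,3)
step 6: (15809, 1010)  from 7·(2207,141) + (360,23)
…
step 8: (33825, 2161)  from 1·(18016,1151) + (15809,1010)
step 9: (51841, 3312)  from 1·(33825,2161) + (18016,1151)
→ (51841, 3312).  Check: 51841²=2687489281, 245·3312²=2687489280, difference 1.
k=2:  x_2 = 51841·51841+245·3312·3312 = 5374978561,  y_2 = 51841·3312+3312·51841 = 343394784
k=3:  x_3 = 51841·5374978561+245·3312·343394784 = 557288527109761,  y_3 = 51841·343394784+3312·5374978561 = 35603857991376
k=4:  x_4 = 51841·557288527109761+245·3312·35603857991376 = 57780789062419261441,  y_4 = 51841·35603857991376+3312·557288527109761 = 3691479203918451648

51841 3312
5374978561 343394784
557288527109761 35603857991376
57780789062419261441 3691479203918451648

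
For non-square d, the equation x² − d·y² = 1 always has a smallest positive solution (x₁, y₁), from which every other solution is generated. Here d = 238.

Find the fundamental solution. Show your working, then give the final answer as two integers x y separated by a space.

11663 756

√238 → a₀=15, period (2,2,1,14,1,2,2,30); ℓ=8 even so k=7
step 0: (15, 1)  from 15·(1,0) + (0,1)
step 1: (31, 2)  from 2·(15,1) + (1,0)
…
step 3: (108, 7)  from 1·(77,5) + (31,2)
…
step 5: (1697, 110)  from 1·(1589,103) + (108,7)
step 6: (4983, 323)  from 2·(1697,110) + (1589,103)
step 7: (11663, 756)  from 2·(4983,323) + (1697,110)
fundamental: x₁=11663, y₁=756  (since 136025569 − 238·571536 = 1)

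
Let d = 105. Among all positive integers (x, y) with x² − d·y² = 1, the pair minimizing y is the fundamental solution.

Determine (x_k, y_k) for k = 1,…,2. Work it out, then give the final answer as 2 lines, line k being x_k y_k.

√105 → a₀=10, period (4,20); ℓ=2 even so k=1
a_0=10:  p_0=10·1+0=10,  q_0=10·0+1=1
a_1=4:  p_1=4·10+1=41,  q_1=4·1+0=4
→ (41, 4).  Check: 41²=1681, 105·4²=1680, difference 1.
n=2: (41,4)∘(41,4) = (41·41+105·4·4, 41·4+4·41) = (3361,328)

41 4
3361 328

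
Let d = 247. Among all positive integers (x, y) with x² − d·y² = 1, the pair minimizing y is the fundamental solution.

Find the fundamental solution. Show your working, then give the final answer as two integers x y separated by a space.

√247 → a₀=15, period (1,2,1,1,9,1,9,1,1,2,1,30); ℓ=12 even so k=11
k=0  a_k=15  p_k/q_k = 15/1
…
k=2  a_k=2  p_k/q_k = 47/3
…
k=4  a_k=1  p_k/q_k = 110/7
k=5  a_k=9  p_k/q_k = 1053/67
k=6  a_k=1  p_k/q_k = 1163/74
k=7  a_k=9  p_k/q_k = 11520/733
…
k=9  a_k=1  p_k/q_k = 24203/1540
k=10  a_k=2  p_k/q_k = 61089/3887
k=11  a_k=1  p_k/q_k = 85292/5427
→ (85292, 5427).  Check: 85292²=7274725264, 247·5427²=7274725263, difference 1.

85292 5427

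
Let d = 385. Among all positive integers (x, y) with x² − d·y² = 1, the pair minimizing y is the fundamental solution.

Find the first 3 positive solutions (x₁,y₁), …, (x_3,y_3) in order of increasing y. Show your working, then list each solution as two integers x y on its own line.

95831 4884
18367161121 936077208
3520286834677271 179410429834812

√385 = [19; 1,1,1,1,1,…,1,1,38, …], period ℓ=16 (even) → k=15
a_0=19:  p_0=19·1+0=19,  q_0=19·0+1=1
a_1=1:  p_1=1·19+1=20,  q_1=1·1+0=1
…
a_3=1:  p_3=1·39+20=59,  q_3=1·2+1=3
…
a_5=1:  p_5=1·98+59=157,  q_5=1·5+3=8
a_6=3:  p_6=3·157+98=569,  q_6=3·8+5=29
a_7=1:  p_7=1·569+157=726,  q_7=1·29+8=37
a_8=2:  p_8=2·726+569=2021,  q_8=2·37+29=103
a_9=1:  p_9=1·2021+726=2747,  q_9=1·103+37=140
a_10=3:  p_10=3·2747+2021=10262,  q_10=3·140+103=523
a_11=1:  p_11=1·10262+2747=13009,  q_11=1·523+140=663
a_12=1:  p_12=1·13009+10262=23271,  q_12=1·663+523=1186
…
a_14=1:  p_14=1·36280+23271=59551,  q_14=1·1849+1186=3035
a_15=1:  p_15=1·59551+36280=95831,  q_15=1·3035+1849=4884
(x₁, y₁) = (95831, 4884);  95831² − 385·4884² = 1 ✓
n=2: (95831,4884)∘(95831,4884) = (95831·95831+385·4884·4884, 95831·4884+4884·95831) = (18367161121,936077208)
n=3: (18367161121,936077208)∘(95831,4884) = (95831·18367161121+385·4884·936077208, 95831·936077208+4884·18367161121) = (3520286834677271,179410429834812)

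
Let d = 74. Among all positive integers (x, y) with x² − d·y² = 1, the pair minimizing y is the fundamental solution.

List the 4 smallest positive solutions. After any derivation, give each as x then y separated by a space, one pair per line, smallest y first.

3699 430
27365201 3181140
202447753299 23534073290
1497708451540801 174105071018280

√74 = [8; 1,1,1,1,16, …], period ℓ=5 (odd) → k=9
i=0: a=8 ⇒ p=8, q=1
i=1: a=1 ⇒ p=9, q=1
…
i=4: a=1 ⇒ p=43, q=5
…
i=8: a=1 ⇒ p=2228, q=259
i=9: a=1 ⇒ p=3699, q=430
fundamental: x₁=3699, y₁=430  (since 13682601 − 74·184900 = 1)
k=2:  x_2 = 3699·3699+74·430·430 = 27365201,  y_2 = 3699·430+430·3699 = 3181140
k=3:  x_3 = 3699·27365201+74·430·3181140 = 202447753299,  y_3 = 3699·3181140+430·27365201 = 23534073290
k=4:  x_4 = 3699·202447753299+74·430·23534073290 = 1497708451540801,  y_4 = 3699·23534073290+430·202447753299 = 174105071018280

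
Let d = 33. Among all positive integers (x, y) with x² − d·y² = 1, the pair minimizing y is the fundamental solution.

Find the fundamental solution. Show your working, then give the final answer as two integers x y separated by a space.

23 4

[5; 1,2,1,10] for √33; ℓ=4 ⇒ convergent index 3
i=0: a=5 ⇒ p=5, q=1
…
i=2: a=2 ⇒ p=17, q=3
i=3: a=1 ⇒ p=23, q=4
(x₁, y₁) = (23, 4);  23² − 33·4² = 1 ✓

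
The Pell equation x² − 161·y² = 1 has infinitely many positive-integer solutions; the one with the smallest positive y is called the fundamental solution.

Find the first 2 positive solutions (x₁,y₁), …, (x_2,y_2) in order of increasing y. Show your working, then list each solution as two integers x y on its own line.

11775 928
277301249 21854400

[12; 1,2,4,1,2,1,4,2,1,24] for √161; ℓ=10 ⇒ convergent index 9
step 0: (12, 1)  from 12·(1,0) + (0,1)
…
step 3: (165, 13)  from 4·(38,3) + (13,1)
…
step 6: (774, 61)  from 1·(571,45) + (203,16)
step 7: (3667, 289)  from 4·(774,61) + (571,45)
step 8: (8108, 639)  from 2·(3667,289) + (774,61)
step 9: (11775, 928)  from 1·(8108,639) + (3667,289)
(x₁, y₁) = (11775, 928);  11775² − 161·928² = 1 ✓
n=2: (11775,928)∘(11775,928) = (11775·11775+161·928·928, 11775·928+928·11775) = (277301249,21854400)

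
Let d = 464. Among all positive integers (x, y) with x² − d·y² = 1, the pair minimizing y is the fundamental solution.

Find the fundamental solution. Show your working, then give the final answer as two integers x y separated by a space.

9801 455

[21; 1,1,5,1,1,1,5,1,1,42] for √464; ℓ=10 ⇒ convergent index 9
a_0=21:  p_0=21·1+0=21,  q_0=21·0+1=1
…
a_3=5:  p_3=5·43+22=237,  q_3=5·2+1=11
…
a_5=1:  p_5=1·280+237=517,  q_5=1·13+11=24
…
a_7=5:  p_7=5·797+517=4502,  q_7=5·37+24=209
a_8=1:  p_8=1·4502+797=5299,  q_8=1·209+37=246
a_9=1:  p_9=1·5299+4502=9801,  q_9=1·246+209=455
→ (9801, 455).  Check: 9801²=96059601, 464·455²=96059600, difference 1.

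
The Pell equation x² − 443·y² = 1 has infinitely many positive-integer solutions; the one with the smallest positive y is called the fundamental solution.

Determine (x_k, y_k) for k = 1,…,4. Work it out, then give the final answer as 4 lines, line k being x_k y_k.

442 21
390727 18564
345402226 16410555
305335177057 14506912056

d=443: √d = [21; 21,42] (ℓ=2, even), read p_1/q_1
step 0: (21, 1)  from 21·(1,0) + (0,1)
step 1: (442, 21)  from 21·(21,1) + (1,0)
(x₁, y₁) = (442, 21);  442² − 443·21² = 1 ✓
n=2: (442,21)∘(442,21) = (442·442+443·21·21, 442·21+21·442) = (390727,18564)
n=3: (390727,18564)∘(442,21) = (442·390727+443·21·18564, 442·18564+21·390727) = (345402226,16410555)
n=4: (345402226,16410555)∘(442,21) = (442·345402226+443·21·16410555, 442·16410555+21·345402226) = (305335177057,14506912056)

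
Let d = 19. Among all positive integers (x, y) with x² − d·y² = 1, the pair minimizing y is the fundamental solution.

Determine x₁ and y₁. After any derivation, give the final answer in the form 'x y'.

170 39

√19 = [4; 2,1,3,1,2,8, …], period ℓ=6 (even) → k=5
i=0: a=4 ⇒ p=4, q=1
…
i=4: a=1 ⇒ p=61, q=14
i=5: a=2 ⇒ p=170, q=39
fundamental: x₁=170, y₁=39  (since 28900 − 19·1521 = 1)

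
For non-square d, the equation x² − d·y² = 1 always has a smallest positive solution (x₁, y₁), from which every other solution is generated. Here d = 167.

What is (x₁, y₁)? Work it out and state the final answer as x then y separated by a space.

√167 → a₀=12, period (1,11,1,24); ℓ=4 even so k=3
i=0: a=12 ⇒ p=12, q=1
i=1: a=1 ⇒ p=13, q=1
i=2: a=11 ⇒ p=155, q=12
i=3: a=1 ⇒ p=168, q=13
fundamental: x₁=168, y₁=13  (since 28224 − 167·169 = 1)

168 13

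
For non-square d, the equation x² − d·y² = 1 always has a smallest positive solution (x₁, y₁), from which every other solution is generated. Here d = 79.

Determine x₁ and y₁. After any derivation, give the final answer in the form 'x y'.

80 9

d=79: √d = [8; 1,7,1,16] (ℓ=4, even), read p_3/q_3
k=0  a_k=8  p_k/q_k = 8/1
k=1  a_k=1  p_k/q_k = 9/1
k=2  a_k=7  p_k/q_k = 71/8
k=3  a_k=1  p_k/q_k = 80/9
(x₁, y₁) = (80, 9);  80² − 79·9² = 1 ✓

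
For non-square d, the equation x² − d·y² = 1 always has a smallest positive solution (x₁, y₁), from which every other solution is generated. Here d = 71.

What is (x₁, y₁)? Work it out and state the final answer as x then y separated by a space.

[8; 2,2,1,7,1,2,2,16] for √71; ℓ=8 ⇒ convergent index 7
i=0: a=8 ⇒ p=8, q=1
i=1: a=2 ⇒ p=17, q=2
…
i=3: a=1 ⇒ p=59, q=7
i=4: a=7 ⇒ p=455, q=54
…
i=6: a=2 ⇒ p=1483, q=176
i=7: a=2 ⇒ p=3480, q=413
→ (3480, 413).  Check: 3480²=12110400, 71·413²=12110399, difference 1.

3480 413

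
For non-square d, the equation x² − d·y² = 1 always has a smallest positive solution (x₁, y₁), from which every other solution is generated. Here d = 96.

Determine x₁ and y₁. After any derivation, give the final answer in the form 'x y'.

√96 = [9; 1,3,1,18, …], period ℓ=4 (even) → k=3
i=0: a=9 ⇒ p=9, q=1
…
i=2: a=3 ⇒ p=39, q=4
i=3: a=1 ⇒ p=49, q=5
→ (49, 5).  Check: 49²=2401, 96·5²=2400, difference 1.

49 5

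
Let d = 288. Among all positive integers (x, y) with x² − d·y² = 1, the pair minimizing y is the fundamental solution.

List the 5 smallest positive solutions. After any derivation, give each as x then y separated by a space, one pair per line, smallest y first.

√288 → a₀=16, period (1,32); ℓ=2 even so k=1
a_0=16:  p_0=16·1+0=16,  q_0=16·0+1=1
a_1=1:  p_1=1·16+1=17,  q_1=1·1+0=1
→ (17, 1).  Check: 17²=289, 288·1²=288, difference 1.
(x_2, y_2) = (17·17 + 288·1·1, 17·1 + 1·17) = (577, 34)
(x_3, y_3) = (17·577 + 288·1·34, 17·34 + 1·577) = (19601, 1155)
(x_4, y_4) = (17·19601 + 288·1·1155, 17·1155 + 1·19601) = (665857, 39236)
(x_5, y_5) = (17·665857 + 288·1·39236, 17·39236 + 1·665857) = (22619537, 1332869)

17 1
577 34
19601 1155
665857 39236
22619537 1332869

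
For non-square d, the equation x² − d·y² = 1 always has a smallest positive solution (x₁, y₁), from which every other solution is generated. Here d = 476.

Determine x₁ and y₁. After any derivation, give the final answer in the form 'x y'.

√476 = [21; 1,4,2,10,2,4,1,42, …], period ℓ=8 (even) → k=7
k=0  a_k=21  p_k/q_k = 21/1
k=1  a_k=1  p_k/q_k = 22/1
k=2  a_k=4  p_k/q_k = 109/5
k=3  a_k=2  p_k/q_k = 240/11
k=4  a_k=10  p_k/q_k = 2509/115
k=5  a_k=2  p_k/q_k = 5258/241
k=6  a_k=4  p_k/q_k = 23541/1079
k=7  a_k=1  p_k/q_k = 28799/1320
fundamental: x₁=28799, y₁=1320  (since 829382401 − 476·1742400 = 1)

28799 1320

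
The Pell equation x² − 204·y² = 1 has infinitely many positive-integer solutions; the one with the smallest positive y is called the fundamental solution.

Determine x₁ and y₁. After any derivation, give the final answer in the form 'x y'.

√204 → a₀=14, period (3,1,1,6,1,1,3,28); ℓ=8 even so k=7
i=0: a=14 ⇒ p=14, q=1
…
i=2: a=1 ⇒ p=57, q=4
…
i=6: a=1 ⇒ p=1414, q=99
i=7: a=3 ⇒ p=4999, q=350
→ (4999, 350).  Check: 4999²=24990001, 204·350²=24990000, difference 1.

4999 350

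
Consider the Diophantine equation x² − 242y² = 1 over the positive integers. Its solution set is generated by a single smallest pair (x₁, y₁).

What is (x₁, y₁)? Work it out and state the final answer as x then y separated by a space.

19601 1260

√242 → a₀=15, period (1,1,3,1,14,1,3,1,1,30); ℓ=10 even so k=9
k=0  a_k=15  p_k/q_k = 15/1
…
k=4  a_k=1  p_k/q_k = 140/9
…
k=6  a_k=1  p_k/q_k = 2209/142
k=7  a_k=3  p_k/q_k = 8696/559
k=8  a_k=1  p_k/q_k = 10905/701
k=9  a_k=1  p_k/q_k = 19601/1260
fundamental: x₁=19601, y₁=1260  (since 384199201 − 242·1587600 = 1)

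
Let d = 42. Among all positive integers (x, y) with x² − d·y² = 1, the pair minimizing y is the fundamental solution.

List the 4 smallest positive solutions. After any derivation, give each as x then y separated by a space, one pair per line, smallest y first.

√42 = [6; 2,12, …], period ℓ=2 (even) → k=1
a_0=6:  p_0=6·1+0=6,  q_0=6·0+1=1
a_1=2:  p_1=2·6+1=13,  q_1=2·1+0=2
fundamental: x₁=13, y₁=2  (since 169 − 42·4 = 1)
k=2:  x_2 = 13·13+42·2·2 = 337,  y_2 = 13·2+2·13 = 52
k=3:  x_3 = 13·337+42·2·52 = 8749,  y_3 = 13·52+2·337 = 1350
k=4:  x_4 = 13·8749+42·2·1350 = 227137,  y_4 = 13·1350+2·8749 = 35048

13 2
337 52
8749 1350
227137 35048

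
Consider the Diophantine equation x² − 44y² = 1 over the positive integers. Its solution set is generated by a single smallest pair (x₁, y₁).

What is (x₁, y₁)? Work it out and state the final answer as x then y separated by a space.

√44 = [6; 1,1,1,2,1,1,1,12, …], period ℓ=8 (even) → k=7
i=0: a=6 ⇒ p=6, q=1
…
i=2: a=1 ⇒ p=13, q=2
…
i=4: a=2 ⇒ p=53, q=8
i=5: a=1 ⇒ p=73, q=11
i=6: a=1 ⇒ p=126, q=19
i=7: a=1 ⇒ p=199, q=30
fundamental: x₁=199, y₁=30  (since 39601 − 44·900 = 1)

199 30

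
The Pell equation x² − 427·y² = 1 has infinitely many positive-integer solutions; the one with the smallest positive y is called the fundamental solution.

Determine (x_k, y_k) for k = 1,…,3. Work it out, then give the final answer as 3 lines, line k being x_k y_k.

[20; 1,1,1,40] for √427; ℓ=4 ⇒ convergent index 3
step 0: (20, 1)  from 20·(1,0) + (0,1)
step 1: (21, 1)  from 1·(20,1) + (1,0)
step 2: (41, 2)  from 1·(21,1) + (20,1)
step 3: (62, 3)  from 1·(41,2) + (21,1)
fundamental: x₁=62, y₁=3  (since 3844 − 427·9 = 1)
k=2:  x_2 = 62·62+427·3·3 = 7687,  y_2 = 62·3+3·62 = 372
k=3:  x_3 = 62·7687+427·3·372 = 953126,  y_3 = 62·372+3·7687 = 46125

62 3
7687 372
953126 46125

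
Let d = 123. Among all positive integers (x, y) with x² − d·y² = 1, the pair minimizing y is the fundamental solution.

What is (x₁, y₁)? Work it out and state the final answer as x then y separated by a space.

√123 = [11; 11,22, …], period ℓ=2 (even) → k=1
k=0  a_k=11  p_k/q_k = 11/1
k=1  a_k=11  p_k/q_k = 122/11
fundamental: x₁=122, y₁=11  (since 14884 − 123·121 = 1)

122 11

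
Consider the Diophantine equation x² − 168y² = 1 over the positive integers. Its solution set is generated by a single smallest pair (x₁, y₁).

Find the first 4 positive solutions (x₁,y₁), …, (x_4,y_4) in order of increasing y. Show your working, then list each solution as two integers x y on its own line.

13 1
337 26
8749 675
227137 17524

√168 = [12; 1,24, …], period ℓ=2 (even) → k=1
k=0  a_k=12  p_k/q_k = 12/1
k=1  a_k=1  p_k/q_k = 13/1
fundamental: x₁=13, y₁=1  (since 169 − 168·1 = 1)
n=2: (13,1)∘(13,1) = (13·13+168·1·1, 13·1+1·13) = (337,26)
n=3: (337,26)∘(13,1) = (13·337+168·1·26, 13·26+1·337) = (8749,675)
n=4: (8749,675)∘(13,1) = (13·8749+168·1·675, 13·675+1·8749) = (227137,17524)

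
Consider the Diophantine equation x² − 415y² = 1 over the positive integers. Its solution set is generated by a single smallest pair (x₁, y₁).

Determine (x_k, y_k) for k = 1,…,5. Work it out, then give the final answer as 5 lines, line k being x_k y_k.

√415 → a₀=20, period (2,1,2,4,6,…,1,2,40); ℓ=16 even so k=15
a_0=20:  p_0=20·1+0=20,  q_0=20·0+1=1
a_1=2:  p_1=2·20+1=41,  q_1=2·1+0=2
a_2=1:  p_2=1·41+20=61,  q_2=1·2+1=3
a_3=2:  p_3=2·61+41=163,  q_3=2·3+2=8
a_4=4:  p_4=4·163+61=713,  q_4=4·8+3=35
a_5=6:  p_5=6·713+163=4441,  q_5=6·35+8=218
a_6=1:  p_6=1·4441+713=5154,  q_6=1·218+35=253
a_7=1:  p_7=1·5154+4441=9595,  q_7=1·253+218=471
a_8=3:  p_8=3·9595+5154=33939,  q_8=3·471+253=1666
…
a_12=4:  p_12=4·508372+77473=2110961,  q_12=4·24955+3803=103623
a_13=2:  p_13=2·2110961+508372=4730294,  q_13=2·103623+24955=232201
a_14=1:  p_14=1·4730294+2110961=6841255,  q_14=1·232201+103623=335824
a_15=2:  p_15=2·6841255+4730294=18412804,  q_15=2·335824+232201=903849
fundamental: x₁=18412804, y₁=903849  (since 339031351142416 − 415·816943014801 = 1)
n=2: (18412804,903849)∘(18412804,903849) = (18412804·18412804+415·903849·903849, 18412804·903849+903849·18412804) = (678062702284831,33284788965192)
n=3: (678062702284831,33284788965192)∘(18412804,903849) = (18412804·678062702284831+415·903849·33284788965192, 18412804·33284788965192+903849·678062702284831) = (24970071273761872339444,1225732590794885332887)
n=4: (24970071273761872339444,1225732590794885332887)∘(18412804,903849) = (18412804·24970071273761872339444+415·903849·1225732590794885332887, 18412804·1225732590794885332887+903849·24970071273761872339444) = (919538056459614718055705397121,45138347901436822389057205104)
n=5: (919538056459614718055705397121,45138347901436822389057205104)∘(18412804,903849) = (18412804·919538056459614718055705397121+415·903849·45138347901436822389057205104, 18412804·45138347901436822389057205104+903849·919538056459614718055705397121) = (33862548008263614468078655355989935124,1662247105585933832332453329850170345)

18412804 903849
678062702284831 33284788965192
24970071273761872339444 1225732590794885332887
919538056459614718055705397121 45138347901436822389057205104
33862548008263614468078655355989935124 1662247105585933832332453329850170345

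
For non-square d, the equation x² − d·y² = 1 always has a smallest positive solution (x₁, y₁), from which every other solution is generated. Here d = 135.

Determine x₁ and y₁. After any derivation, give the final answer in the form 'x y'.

244 21

[11; 1,1,1,1,1,1,1,22] for √135; ℓ=8 ⇒ convergent index 7
step 0: (11, 1)  from 11·(1,0) + (0,1)
…
step 2: (23, 2)  from 1·(12,1) + (11,1)
step 3: (35, 3)  from 1·(23,2) + (12,1)
…
step 5: (93, 8)  from 1·(58,5) + (35,3)
step 6: (151, 13)  from 1·(93,8) + (58,5)
step 7: (244, 21)  from 1·(151,13) + (93,8)
(x₁, y₁) = (244, 21);  244² − 135·21² = 1 ✓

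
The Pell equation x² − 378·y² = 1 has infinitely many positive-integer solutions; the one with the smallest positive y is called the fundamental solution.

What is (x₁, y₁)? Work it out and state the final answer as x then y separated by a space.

[19; 2,3,1,4,1,3,2,38] for √378; ℓ=8 ⇒ convergent index 7
i=0: a=19 ⇒ p=19, q=1
i=1: a=2 ⇒ p=39, q=2
i=2: a=3 ⇒ p=136, q=7
i=3: a=1 ⇒ p=175, q=9
…
i=6: a=3 ⇒ p=3869, q=199
i=7: a=2 ⇒ p=8749, q=450
fundamental: x₁=8749, y₁=450  (since 76545001 − 378·202500 = 1)

8749 450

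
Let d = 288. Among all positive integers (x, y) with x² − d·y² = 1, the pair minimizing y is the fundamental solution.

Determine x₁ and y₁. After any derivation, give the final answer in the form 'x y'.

[16; 1,32] for √288; ℓ=2 ⇒ convergent index 1
k=0  a_k=16  p_k/q_k = 16/1
k=1  a_k=1  p_k/q_k = 17/1
→ (17, 1).  Check: 17²=289, 288·1²=288, difference 1.

17 1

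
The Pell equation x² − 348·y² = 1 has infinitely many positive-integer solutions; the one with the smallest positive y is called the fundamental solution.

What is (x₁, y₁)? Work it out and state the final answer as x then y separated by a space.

1567 84

d=348: √d = [18; 1,1,1,8,1,1,1,36] (ℓ=8, even), read p_7/q_7
a_0=18:  p_0=18·1+0=18,  q_0=18·0+1=1
…
a_3=1:  p_3=1·37+19=56,  q_3=1·2+1=3
…
a_5=1:  p_5=1·485+56=541,  q_5=1·26+3=29
a_6=1:  p_6=1·541+485=1026,  q_6=1·29+26=55
a_7=1:  p_7=1·1026+541=1567,  q_7=1·55+29=84
fundamental: x₁=1567, y₁=84  (since 2455489 − 348·7056 = 1)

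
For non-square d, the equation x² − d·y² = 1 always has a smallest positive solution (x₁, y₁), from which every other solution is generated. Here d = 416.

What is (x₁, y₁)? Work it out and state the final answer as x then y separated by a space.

√416 = [20; 2,1,1,9,1,1,2,40, …], period ℓ=8 (even) → k=7
k=0  a_k=20  p_k/q_k = 20/1
…
k=2  a_k=1  p_k/q_k = 61/3
k=3  a_k=1  p_k/q_k = 102/5
…
k=6  a_k=1  p_k/q_k = 2060/101
k=7  a_k=2  p_k/q_k = 5201/255
→ (5201, 255).  Check: 5201²=27050401, 416·255²=27050400, difference 1.

5201 255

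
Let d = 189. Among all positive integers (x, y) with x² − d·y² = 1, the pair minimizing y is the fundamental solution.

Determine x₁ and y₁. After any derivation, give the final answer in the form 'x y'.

55 4

[13; 1,2,1,26] for √189; ℓ=4 ⇒ convergent index 3
step 0: (13, 1)  from 13·(1,0) + (0,1)
step 1: (14, 1)  from 1·(13,1) + (1,0)
step 2: (41, 3)  from 2·(14,1) + (13,1)
step 3: (55, 4)  from 1·(41,3) + (14,1)
fundamental: x₁=55, y₁=4  (since 3025 − 189·16 = 1)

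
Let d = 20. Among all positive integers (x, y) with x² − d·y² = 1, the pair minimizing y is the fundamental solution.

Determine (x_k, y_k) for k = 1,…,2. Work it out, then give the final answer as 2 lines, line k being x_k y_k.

[4; 2,8] for √20; ℓ=2 ⇒ convergent index 1
k=0  a_k=4  p_k/q_k = 4/1
k=1  a_k=2  p_k/q_k = 9/2
→ (9, 2).  Check: 9²=81, 20·2²=80, difference 1.
n=2: (9,2)∘(9,2) = (9·9+20·2·2, 9·2+2·9) = (161,36)

9 2
161 36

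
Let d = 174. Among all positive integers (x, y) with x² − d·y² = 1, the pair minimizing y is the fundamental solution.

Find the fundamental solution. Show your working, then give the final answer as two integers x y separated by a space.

√174 = [13; 5,4,5,26, …], period ℓ=4 (even) → k=3
step 0: (13, 1)  from 13·(1,0) + (0,1)
step 1: (66, 5)  from 5·(13,1) + (1,0)
step 2: (277, 21)  from 4·(66,5) + (13,1)
step 3: (1451, 110)  from 5·(277,21) + (66,5)
fundamental: x₁=1451, y₁=110  (since 2105401 − 174·12100 = 1)

1451 110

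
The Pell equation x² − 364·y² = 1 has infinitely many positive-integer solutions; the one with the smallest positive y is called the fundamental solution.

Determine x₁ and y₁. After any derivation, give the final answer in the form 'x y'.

4954951 259710

[19; 12,1,2,3,1,8,1,3,2,1,12,38] for √364; ℓ=12 ⇒ convergent index 11
step 0: (19, 1)  from 19·(1,0) + (0,1)
step 1: (229, 12)  from 12·(19,1) + (1,0)
…
step 5: (3148, 165)  from 1·(2423,127) + (725,38)
…
step 7: (30755, 1612)  from 1·(27607,1447) + (3148,165)
step 8: (119872, 6283)  from 3·(30755,1612) + (27607,1447)
step 9: (270499, 14178)  from 2·(119872,6283) + (30755,1612)
step 10: (390371, 20461)  from 1·(270499,14178) + (119872,6283)
step 11: (4954951, 259710)  from 12·(390371,20461) + (270499,14178)
→ (4954951, 259710).  Check: 4954951²=24551539412401, 364·259710²=24551539412400, difference 1.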